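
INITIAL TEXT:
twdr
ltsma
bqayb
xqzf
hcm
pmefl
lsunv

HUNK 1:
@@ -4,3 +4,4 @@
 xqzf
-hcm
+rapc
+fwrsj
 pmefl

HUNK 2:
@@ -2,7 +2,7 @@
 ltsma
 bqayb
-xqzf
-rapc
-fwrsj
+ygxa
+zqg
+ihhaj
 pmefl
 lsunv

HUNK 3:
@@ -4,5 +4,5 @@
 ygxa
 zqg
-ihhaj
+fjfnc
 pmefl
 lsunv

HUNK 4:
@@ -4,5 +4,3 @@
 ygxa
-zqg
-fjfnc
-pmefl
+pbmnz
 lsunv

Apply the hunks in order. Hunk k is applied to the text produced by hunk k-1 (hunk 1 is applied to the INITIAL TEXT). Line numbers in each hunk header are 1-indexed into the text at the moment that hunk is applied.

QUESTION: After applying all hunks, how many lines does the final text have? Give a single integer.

Hunk 1: at line 4 remove [hcm] add [rapc,fwrsj] -> 8 lines: twdr ltsma bqayb xqzf rapc fwrsj pmefl lsunv
Hunk 2: at line 2 remove [xqzf,rapc,fwrsj] add [ygxa,zqg,ihhaj] -> 8 lines: twdr ltsma bqayb ygxa zqg ihhaj pmefl lsunv
Hunk 3: at line 4 remove [ihhaj] add [fjfnc] -> 8 lines: twdr ltsma bqayb ygxa zqg fjfnc pmefl lsunv
Hunk 4: at line 4 remove [zqg,fjfnc,pmefl] add [pbmnz] -> 6 lines: twdr ltsma bqayb ygxa pbmnz lsunv
Final line count: 6

Answer: 6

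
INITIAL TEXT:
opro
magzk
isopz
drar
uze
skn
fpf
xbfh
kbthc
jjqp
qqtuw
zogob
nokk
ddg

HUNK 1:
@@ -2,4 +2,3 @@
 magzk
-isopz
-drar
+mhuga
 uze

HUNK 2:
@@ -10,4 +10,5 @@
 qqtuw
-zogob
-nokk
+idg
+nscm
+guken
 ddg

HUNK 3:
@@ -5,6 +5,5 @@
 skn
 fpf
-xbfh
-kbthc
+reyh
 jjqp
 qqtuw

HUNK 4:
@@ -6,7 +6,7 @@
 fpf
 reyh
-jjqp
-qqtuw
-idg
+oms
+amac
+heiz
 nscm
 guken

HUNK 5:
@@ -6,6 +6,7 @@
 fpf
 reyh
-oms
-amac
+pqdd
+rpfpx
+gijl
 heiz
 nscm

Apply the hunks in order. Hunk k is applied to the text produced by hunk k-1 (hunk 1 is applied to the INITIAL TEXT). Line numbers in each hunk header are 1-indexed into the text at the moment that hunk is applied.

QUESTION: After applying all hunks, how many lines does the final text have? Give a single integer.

Hunk 1: at line 2 remove [isopz,drar] add [mhuga] -> 13 lines: opro magzk mhuga uze skn fpf xbfh kbthc jjqp qqtuw zogob nokk ddg
Hunk 2: at line 10 remove [zogob,nokk] add [idg,nscm,guken] -> 14 lines: opro magzk mhuga uze skn fpf xbfh kbthc jjqp qqtuw idg nscm guken ddg
Hunk 3: at line 5 remove [xbfh,kbthc] add [reyh] -> 13 lines: opro magzk mhuga uze skn fpf reyh jjqp qqtuw idg nscm guken ddg
Hunk 4: at line 6 remove [jjqp,qqtuw,idg] add [oms,amac,heiz] -> 13 lines: opro magzk mhuga uze skn fpf reyh oms amac heiz nscm guken ddg
Hunk 5: at line 6 remove [oms,amac] add [pqdd,rpfpx,gijl] -> 14 lines: opro magzk mhuga uze skn fpf reyh pqdd rpfpx gijl heiz nscm guken ddg
Final line count: 14

Answer: 14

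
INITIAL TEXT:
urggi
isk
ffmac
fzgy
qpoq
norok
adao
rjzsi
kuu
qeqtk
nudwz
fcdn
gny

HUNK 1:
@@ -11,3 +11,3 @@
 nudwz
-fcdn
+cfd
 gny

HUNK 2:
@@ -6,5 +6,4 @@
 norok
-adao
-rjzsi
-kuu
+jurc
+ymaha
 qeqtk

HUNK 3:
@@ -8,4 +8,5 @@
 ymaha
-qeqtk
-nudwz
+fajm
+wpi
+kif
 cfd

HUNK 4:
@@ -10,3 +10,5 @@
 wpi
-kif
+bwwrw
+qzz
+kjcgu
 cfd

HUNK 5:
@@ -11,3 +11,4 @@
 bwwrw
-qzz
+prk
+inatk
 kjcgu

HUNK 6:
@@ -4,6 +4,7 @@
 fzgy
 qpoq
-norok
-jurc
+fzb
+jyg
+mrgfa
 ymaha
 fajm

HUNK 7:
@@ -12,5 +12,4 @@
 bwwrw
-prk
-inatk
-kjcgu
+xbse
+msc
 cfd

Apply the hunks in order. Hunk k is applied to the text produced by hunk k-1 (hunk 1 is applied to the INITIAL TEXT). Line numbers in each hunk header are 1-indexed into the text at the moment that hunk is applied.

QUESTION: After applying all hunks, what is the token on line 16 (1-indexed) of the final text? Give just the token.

Answer: gny

Derivation:
Hunk 1: at line 11 remove [fcdn] add [cfd] -> 13 lines: urggi isk ffmac fzgy qpoq norok adao rjzsi kuu qeqtk nudwz cfd gny
Hunk 2: at line 6 remove [adao,rjzsi,kuu] add [jurc,ymaha] -> 12 lines: urggi isk ffmac fzgy qpoq norok jurc ymaha qeqtk nudwz cfd gny
Hunk 3: at line 8 remove [qeqtk,nudwz] add [fajm,wpi,kif] -> 13 lines: urggi isk ffmac fzgy qpoq norok jurc ymaha fajm wpi kif cfd gny
Hunk 4: at line 10 remove [kif] add [bwwrw,qzz,kjcgu] -> 15 lines: urggi isk ffmac fzgy qpoq norok jurc ymaha fajm wpi bwwrw qzz kjcgu cfd gny
Hunk 5: at line 11 remove [qzz] add [prk,inatk] -> 16 lines: urggi isk ffmac fzgy qpoq norok jurc ymaha fajm wpi bwwrw prk inatk kjcgu cfd gny
Hunk 6: at line 4 remove [norok,jurc] add [fzb,jyg,mrgfa] -> 17 lines: urggi isk ffmac fzgy qpoq fzb jyg mrgfa ymaha fajm wpi bwwrw prk inatk kjcgu cfd gny
Hunk 7: at line 12 remove [prk,inatk,kjcgu] add [xbse,msc] -> 16 lines: urggi isk ffmac fzgy qpoq fzb jyg mrgfa ymaha fajm wpi bwwrw xbse msc cfd gny
Final line 16: gny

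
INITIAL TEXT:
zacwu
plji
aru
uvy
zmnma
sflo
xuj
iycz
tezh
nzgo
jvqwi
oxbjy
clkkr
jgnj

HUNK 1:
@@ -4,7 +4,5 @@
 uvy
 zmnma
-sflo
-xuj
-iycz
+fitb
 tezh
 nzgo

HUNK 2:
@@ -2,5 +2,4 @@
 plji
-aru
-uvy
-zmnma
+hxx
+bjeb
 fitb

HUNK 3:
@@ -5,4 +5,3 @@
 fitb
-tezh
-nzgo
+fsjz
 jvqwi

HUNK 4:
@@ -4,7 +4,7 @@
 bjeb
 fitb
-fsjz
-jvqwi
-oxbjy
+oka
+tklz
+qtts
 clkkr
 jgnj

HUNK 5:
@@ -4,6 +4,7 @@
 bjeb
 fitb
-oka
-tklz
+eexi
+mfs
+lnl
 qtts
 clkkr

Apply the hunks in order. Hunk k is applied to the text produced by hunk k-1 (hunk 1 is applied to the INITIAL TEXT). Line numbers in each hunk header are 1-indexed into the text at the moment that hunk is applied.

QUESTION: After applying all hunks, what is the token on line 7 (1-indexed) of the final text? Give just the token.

Hunk 1: at line 4 remove [sflo,xuj,iycz] add [fitb] -> 12 lines: zacwu plji aru uvy zmnma fitb tezh nzgo jvqwi oxbjy clkkr jgnj
Hunk 2: at line 2 remove [aru,uvy,zmnma] add [hxx,bjeb] -> 11 lines: zacwu plji hxx bjeb fitb tezh nzgo jvqwi oxbjy clkkr jgnj
Hunk 3: at line 5 remove [tezh,nzgo] add [fsjz] -> 10 lines: zacwu plji hxx bjeb fitb fsjz jvqwi oxbjy clkkr jgnj
Hunk 4: at line 4 remove [fsjz,jvqwi,oxbjy] add [oka,tklz,qtts] -> 10 lines: zacwu plji hxx bjeb fitb oka tklz qtts clkkr jgnj
Hunk 5: at line 4 remove [oka,tklz] add [eexi,mfs,lnl] -> 11 lines: zacwu plji hxx bjeb fitb eexi mfs lnl qtts clkkr jgnj
Final line 7: mfs

Answer: mfs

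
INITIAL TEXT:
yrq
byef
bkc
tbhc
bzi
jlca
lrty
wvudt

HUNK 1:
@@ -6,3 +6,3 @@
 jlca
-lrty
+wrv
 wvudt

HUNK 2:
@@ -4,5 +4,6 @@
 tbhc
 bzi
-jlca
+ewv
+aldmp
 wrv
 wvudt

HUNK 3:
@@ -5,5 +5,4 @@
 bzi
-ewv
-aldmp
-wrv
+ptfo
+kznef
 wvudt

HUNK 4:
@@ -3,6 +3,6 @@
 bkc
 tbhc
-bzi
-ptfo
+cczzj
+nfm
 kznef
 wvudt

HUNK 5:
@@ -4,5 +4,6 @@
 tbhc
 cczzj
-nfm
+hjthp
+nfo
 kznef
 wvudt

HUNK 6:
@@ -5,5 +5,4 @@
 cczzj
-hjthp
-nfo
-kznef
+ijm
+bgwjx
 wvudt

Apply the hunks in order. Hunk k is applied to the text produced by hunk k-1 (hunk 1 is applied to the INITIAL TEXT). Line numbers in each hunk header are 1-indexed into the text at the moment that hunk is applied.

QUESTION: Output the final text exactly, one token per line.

Hunk 1: at line 6 remove [lrty] add [wrv] -> 8 lines: yrq byef bkc tbhc bzi jlca wrv wvudt
Hunk 2: at line 4 remove [jlca] add [ewv,aldmp] -> 9 lines: yrq byef bkc tbhc bzi ewv aldmp wrv wvudt
Hunk 3: at line 5 remove [ewv,aldmp,wrv] add [ptfo,kznef] -> 8 lines: yrq byef bkc tbhc bzi ptfo kznef wvudt
Hunk 4: at line 3 remove [bzi,ptfo] add [cczzj,nfm] -> 8 lines: yrq byef bkc tbhc cczzj nfm kznef wvudt
Hunk 5: at line 4 remove [nfm] add [hjthp,nfo] -> 9 lines: yrq byef bkc tbhc cczzj hjthp nfo kznef wvudt
Hunk 6: at line 5 remove [hjthp,nfo,kznef] add [ijm,bgwjx] -> 8 lines: yrq byef bkc tbhc cczzj ijm bgwjx wvudt

Answer: yrq
byef
bkc
tbhc
cczzj
ijm
bgwjx
wvudt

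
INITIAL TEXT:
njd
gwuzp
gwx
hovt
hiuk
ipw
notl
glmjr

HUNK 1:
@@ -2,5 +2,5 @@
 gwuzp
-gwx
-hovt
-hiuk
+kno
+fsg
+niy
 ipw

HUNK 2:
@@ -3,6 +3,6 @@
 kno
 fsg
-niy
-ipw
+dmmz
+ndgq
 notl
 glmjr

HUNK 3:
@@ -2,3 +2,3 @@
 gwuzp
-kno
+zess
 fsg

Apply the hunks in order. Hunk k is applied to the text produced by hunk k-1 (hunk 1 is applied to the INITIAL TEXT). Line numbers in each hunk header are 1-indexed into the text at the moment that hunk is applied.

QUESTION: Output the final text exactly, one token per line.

Hunk 1: at line 2 remove [gwx,hovt,hiuk] add [kno,fsg,niy] -> 8 lines: njd gwuzp kno fsg niy ipw notl glmjr
Hunk 2: at line 3 remove [niy,ipw] add [dmmz,ndgq] -> 8 lines: njd gwuzp kno fsg dmmz ndgq notl glmjr
Hunk 3: at line 2 remove [kno] add [zess] -> 8 lines: njd gwuzp zess fsg dmmz ndgq notl glmjr

Answer: njd
gwuzp
zess
fsg
dmmz
ndgq
notl
glmjr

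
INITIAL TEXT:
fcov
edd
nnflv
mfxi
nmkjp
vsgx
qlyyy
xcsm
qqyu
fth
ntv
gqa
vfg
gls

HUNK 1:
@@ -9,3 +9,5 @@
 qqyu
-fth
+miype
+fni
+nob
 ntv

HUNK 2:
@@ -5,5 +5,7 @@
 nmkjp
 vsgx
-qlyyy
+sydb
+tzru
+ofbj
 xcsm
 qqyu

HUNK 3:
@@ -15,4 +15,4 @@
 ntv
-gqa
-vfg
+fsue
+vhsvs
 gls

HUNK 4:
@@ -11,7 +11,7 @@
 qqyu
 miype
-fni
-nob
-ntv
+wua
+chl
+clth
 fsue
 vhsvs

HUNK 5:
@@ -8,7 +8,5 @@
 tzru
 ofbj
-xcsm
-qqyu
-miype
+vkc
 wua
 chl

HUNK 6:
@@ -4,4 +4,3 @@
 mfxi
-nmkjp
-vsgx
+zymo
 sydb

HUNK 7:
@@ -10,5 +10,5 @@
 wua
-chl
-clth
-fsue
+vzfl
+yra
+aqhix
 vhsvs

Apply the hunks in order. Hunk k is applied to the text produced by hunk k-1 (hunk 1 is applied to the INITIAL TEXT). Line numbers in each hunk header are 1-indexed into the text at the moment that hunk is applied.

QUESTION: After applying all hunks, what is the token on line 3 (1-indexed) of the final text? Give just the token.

Answer: nnflv

Derivation:
Hunk 1: at line 9 remove [fth] add [miype,fni,nob] -> 16 lines: fcov edd nnflv mfxi nmkjp vsgx qlyyy xcsm qqyu miype fni nob ntv gqa vfg gls
Hunk 2: at line 5 remove [qlyyy] add [sydb,tzru,ofbj] -> 18 lines: fcov edd nnflv mfxi nmkjp vsgx sydb tzru ofbj xcsm qqyu miype fni nob ntv gqa vfg gls
Hunk 3: at line 15 remove [gqa,vfg] add [fsue,vhsvs] -> 18 lines: fcov edd nnflv mfxi nmkjp vsgx sydb tzru ofbj xcsm qqyu miype fni nob ntv fsue vhsvs gls
Hunk 4: at line 11 remove [fni,nob,ntv] add [wua,chl,clth] -> 18 lines: fcov edd nnflv mfxi nmkjp vsgx sydb tzru ofbj xcsm qqyu miype wua chl clth fsue vhsvs gls
Hunk 5: at line 8 remove [xcsm,qqyu,miype] add [vkc] -> 16 lines: fcov edd nnflv mfxi nmkjp vsgx sydb tzru ofbj vkc wua chl clth fsue vhsvs gls
Hunk 6: at line 4 remove [nmkjp,vsgx] add [zymo] -> 15 lines: fcov edd nnflv mfxi zymo sydb tzru ofbj vkc wua chl clth fsue vhsvs gls
Hunk 7: at line 10 remove [chl,clth,fsue] add [vzfl,yra,aqhix] -> 15 lines: fcov edd nnflv mfxi zymo sydb tzru ofbj vkc wua vzfl yra aqhix vhsvs gls
Final line 3: nnflv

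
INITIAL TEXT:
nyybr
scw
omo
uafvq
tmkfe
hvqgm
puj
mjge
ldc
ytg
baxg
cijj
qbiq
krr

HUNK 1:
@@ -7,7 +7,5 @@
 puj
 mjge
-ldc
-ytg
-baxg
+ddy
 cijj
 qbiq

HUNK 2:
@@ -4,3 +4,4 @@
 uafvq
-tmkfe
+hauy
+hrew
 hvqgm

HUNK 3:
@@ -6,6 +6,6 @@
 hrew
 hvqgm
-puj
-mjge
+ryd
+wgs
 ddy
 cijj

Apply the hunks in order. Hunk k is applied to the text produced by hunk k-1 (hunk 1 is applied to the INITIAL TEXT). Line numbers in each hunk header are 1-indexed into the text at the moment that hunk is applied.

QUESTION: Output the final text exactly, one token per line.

Answer: nyybr
scw
omo
uafvq
hauy
hrew
hvqgm
ryd
wgs
ddy
cijj
qbiq
krr

Derivation:
Hunk 1: at line 7 remove [ldc,ytg,baxg] add [ddy] -> 12 lines: nyybr scw omo uafvq tmkfe hvqgm puj mjge ddy cijj qbiq krr
Hunk 2: at line 4 remove [tmkfe] add [hauy,hrew] -> 13 lines: nyybr scw omo uafvq hauy hrew hvqgm puj mjge ddy cijj qbiq krr
Hunk 3: at line 6 remove [puj,mjge] add [ryd,wgs] -> 13 lines: nyybr scw omo uafvq hauy hrew hvqgm ryd wgs ddy cijj qbiq krr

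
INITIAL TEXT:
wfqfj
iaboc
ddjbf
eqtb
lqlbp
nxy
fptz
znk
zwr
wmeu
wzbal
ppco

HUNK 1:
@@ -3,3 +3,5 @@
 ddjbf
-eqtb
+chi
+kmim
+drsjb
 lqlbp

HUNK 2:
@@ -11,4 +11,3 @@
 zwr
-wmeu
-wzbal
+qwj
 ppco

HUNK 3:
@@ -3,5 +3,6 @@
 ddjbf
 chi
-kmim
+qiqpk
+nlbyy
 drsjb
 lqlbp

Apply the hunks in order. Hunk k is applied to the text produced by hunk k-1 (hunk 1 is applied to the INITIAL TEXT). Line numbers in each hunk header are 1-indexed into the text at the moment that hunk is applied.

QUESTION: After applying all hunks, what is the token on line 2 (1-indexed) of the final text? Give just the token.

Hunk 1: at line 3 remove [eqtb] add [chi,kmim,drsjb] -> 14 lines: wfqfj iaboc ddjbf chi kmim drsjb lqlbp nxy fptz znk zwr wmeu wzbal ppco
Hunk 2: at line 11 remove [wmeu,wzbal] add [qwj] -> 13 lines: wfqfj iaboc ddjbf chi kmim drsjb lqlbp nxy fptz znk zwr qwj ppco
Hunk 3: at line 3 remove [kmim] add [qiqpk,nlbyy] -> 14 lines: wfqfj iaboc ddjbf chi qiqpk nlbyy drsjb lqlbp nxy fptz znk zwr qwj ppco
Final line 2: iaboc

Answer: iaboc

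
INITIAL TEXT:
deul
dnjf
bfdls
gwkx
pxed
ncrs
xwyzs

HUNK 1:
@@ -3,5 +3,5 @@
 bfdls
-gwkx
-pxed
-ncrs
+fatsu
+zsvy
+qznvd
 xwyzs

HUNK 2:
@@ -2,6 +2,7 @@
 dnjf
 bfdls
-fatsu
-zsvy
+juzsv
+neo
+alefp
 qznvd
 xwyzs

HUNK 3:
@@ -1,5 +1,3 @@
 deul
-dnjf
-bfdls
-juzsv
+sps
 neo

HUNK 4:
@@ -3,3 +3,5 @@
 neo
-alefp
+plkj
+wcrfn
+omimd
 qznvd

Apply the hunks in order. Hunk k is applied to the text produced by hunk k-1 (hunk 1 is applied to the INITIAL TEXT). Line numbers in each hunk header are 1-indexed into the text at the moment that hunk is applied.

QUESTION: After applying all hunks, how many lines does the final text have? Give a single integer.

Hunk 1: at line 3 remove [gwkx,pxed,ncrs] add [fatsu,zsvy,qznvd] -> 7 lines: deul dnjf bfdls fatsu zsvy qznvd xwyzs
Hunk 2: at line 2 remove [fatsu,zsvy] add [juzsv,neo,alefp] -> 8 lines: deul dnjf bfdls juzsv neo alefp qznvd xwyzs
Hunk 3: at line 1 remove [dnjf,bfdls,juzsv] add [sps] -> 6 lines: deul sps neo alefp qznvd xwyzs
Hunk 4: at line 3 remove [alefp] add [plkj,wcrfn,omimd] -> 8 lines: deul sps neo plkj wcrfn omimd qznvd xwyzs
Final line count: 8

Answer: 8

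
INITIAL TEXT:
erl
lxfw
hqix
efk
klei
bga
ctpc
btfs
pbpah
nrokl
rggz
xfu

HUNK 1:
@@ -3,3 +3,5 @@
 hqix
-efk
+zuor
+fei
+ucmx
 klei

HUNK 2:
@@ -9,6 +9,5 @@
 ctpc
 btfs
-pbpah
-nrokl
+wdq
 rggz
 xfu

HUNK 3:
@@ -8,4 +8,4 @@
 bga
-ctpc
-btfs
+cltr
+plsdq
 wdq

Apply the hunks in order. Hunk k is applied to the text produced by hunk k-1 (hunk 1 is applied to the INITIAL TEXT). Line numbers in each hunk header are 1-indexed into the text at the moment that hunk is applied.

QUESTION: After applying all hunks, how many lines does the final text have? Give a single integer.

Answer: 13

Derivation:
Hunk 1: at line 3 remove [efk] add [zuor,fei,ucmx] -> 14 lines: erl lxfw hqix zuor fei ucmx klei bga ctpc btfs pbpah nrokl rggz xfu
Hunk 2: at line 9 remove [pbpah,nrokl] add [wdq] -> 13 lines: erl lxfw hqix zuor fei ucmx klei bga ctpc btfs wdq rggz xfu
Hunk 3: at line 8 remove [ctpc,btfs] add [cltr,plsdq] -> 13 lines: erl lxfw hqix zuor fei ucmx klei bga cltr plsdq wdq rggz xfu
Final line count: 13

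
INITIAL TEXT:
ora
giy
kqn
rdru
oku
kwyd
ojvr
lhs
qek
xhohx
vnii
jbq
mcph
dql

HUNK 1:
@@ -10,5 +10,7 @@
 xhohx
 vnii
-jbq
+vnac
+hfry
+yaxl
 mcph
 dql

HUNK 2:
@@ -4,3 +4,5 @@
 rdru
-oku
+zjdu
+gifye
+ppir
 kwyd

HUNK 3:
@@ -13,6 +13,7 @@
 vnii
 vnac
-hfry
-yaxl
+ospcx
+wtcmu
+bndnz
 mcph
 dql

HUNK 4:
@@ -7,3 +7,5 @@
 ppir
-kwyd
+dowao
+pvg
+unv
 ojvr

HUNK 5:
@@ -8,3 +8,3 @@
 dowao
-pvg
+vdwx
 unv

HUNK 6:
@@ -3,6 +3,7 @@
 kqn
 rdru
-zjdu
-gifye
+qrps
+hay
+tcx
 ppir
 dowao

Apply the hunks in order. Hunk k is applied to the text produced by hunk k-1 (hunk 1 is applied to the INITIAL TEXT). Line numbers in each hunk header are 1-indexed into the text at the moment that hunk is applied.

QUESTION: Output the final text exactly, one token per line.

Hunk 1: at line 10 remove [jbq] add [vnac,hfry,yaxl] -> 16 lines: ora giy kqn rdru oku kwyd ojvr lhs qek xhohx vnii vnac hfry yaxl mcph dql
Hunk 2: at line 4 remove [oku] add [zjdu,gifye,ppir] -> 18 lines: ora giy kqn rdru zjdu gifye ppir kwyd ojvr lhs qek xhohx vnii vnac hfry yaxl mcph dql
Hunk 3: at line 13 remove [hfry,yaxl] add [ospcx,wtcmu,bndnz] -> 19 lines: ora giy kqn rdru zjdu gifye ppir kwyd ojvr lhs qek xhohx vnii vnac ospcx wtcmu bndnz mcph dql
Hunk 4: at line 7 remove [kwyd] add [dowao,pvg,unv] -> 21 lines: ora giy kqn rdru zjdu gifye ppir dowao pvg unv ojvr lhs qek xhohx vnii vnac ospcx wtcmu bndnz mcph dql
Hunk 5: at line 8 remove [pvg] add [vdwx] -> 21 lines: ora giy kqn rdru zjdu gifye ppir dowao vdwx unv ojvr lhs qek xhohx vnii vnac ospcx wtcmu bndnz mcph dql
Hunk 6: at line 3 remove [zjdu,gifye] add [qrps,hay,tcx] -> 22 lines: ora giy kqn rdru qrps hay tcx ppir dowao vdwx unv ojvr lhs qek xhohx vnii vnac ospcx wtcmu bndnz mcph dql

Answer: ora
giy
kqn
rdru
qrps
hay
tcx
ppir
dowao
vdwx
unv
ojvr
lhs
qek
xhohx
vnii
vnac
ospcx
wtcmu
bndnz
mcph
dql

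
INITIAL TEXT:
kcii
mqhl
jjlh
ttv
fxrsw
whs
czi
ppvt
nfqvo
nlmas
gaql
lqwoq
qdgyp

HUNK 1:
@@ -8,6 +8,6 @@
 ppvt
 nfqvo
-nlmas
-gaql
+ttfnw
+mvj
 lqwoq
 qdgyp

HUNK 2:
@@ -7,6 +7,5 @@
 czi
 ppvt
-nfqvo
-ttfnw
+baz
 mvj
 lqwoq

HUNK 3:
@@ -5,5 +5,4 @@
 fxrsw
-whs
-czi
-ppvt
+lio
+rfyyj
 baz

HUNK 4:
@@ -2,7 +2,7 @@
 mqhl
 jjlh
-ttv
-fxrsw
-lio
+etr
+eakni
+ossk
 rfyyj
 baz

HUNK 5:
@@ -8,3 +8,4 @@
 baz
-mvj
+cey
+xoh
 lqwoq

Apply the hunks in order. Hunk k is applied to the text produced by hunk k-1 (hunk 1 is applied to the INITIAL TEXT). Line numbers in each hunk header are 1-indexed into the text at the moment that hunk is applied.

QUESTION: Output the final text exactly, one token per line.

Hunk 1: at line 8 remove [nlmas,gaql] add [ttfnw,mvj] -> 13 lines: kcii mqhl jjlh ttv fxrsw whs czi ppvt nfqvo ttfnw mvj lqwoq qdgyp
Hunk 2: at line 7 remove [nfqvo,ttfnw] add [baz] -> 12 lines: kcii mqhl jjlh ttv fxrsw whs czi ppvt baz mvj lqwoq qdgyp
Hunk 3: at line 5 remove [whs,czi,ppvt] add [lio,rfyyj] -> 11 lines: kcii mqhl jjlh ttv fxrsw lio rfyyj baz mvj lqwoq qdgyp
Hunk 4: at line 2 remove [ttv,fxrsw,lio] add [etr,eakni,ossk] -> 11 lines: kcii mqhl jjlh etr eakni ossk rfyyj baz mvj lqwoq qdgyp
Hunk 5: at line 8 remove [mvj] add [cey,xoh] -> 12 lines: kcii mqhl jjlh etr eakni ossk rfyyj baz cey xoh lqwoq qdgyp

Answer: kcii
mqhl
jjlh
etr
eakni
ossk
rfyyj
baz
cey
xoh
lqwoq
qdgyp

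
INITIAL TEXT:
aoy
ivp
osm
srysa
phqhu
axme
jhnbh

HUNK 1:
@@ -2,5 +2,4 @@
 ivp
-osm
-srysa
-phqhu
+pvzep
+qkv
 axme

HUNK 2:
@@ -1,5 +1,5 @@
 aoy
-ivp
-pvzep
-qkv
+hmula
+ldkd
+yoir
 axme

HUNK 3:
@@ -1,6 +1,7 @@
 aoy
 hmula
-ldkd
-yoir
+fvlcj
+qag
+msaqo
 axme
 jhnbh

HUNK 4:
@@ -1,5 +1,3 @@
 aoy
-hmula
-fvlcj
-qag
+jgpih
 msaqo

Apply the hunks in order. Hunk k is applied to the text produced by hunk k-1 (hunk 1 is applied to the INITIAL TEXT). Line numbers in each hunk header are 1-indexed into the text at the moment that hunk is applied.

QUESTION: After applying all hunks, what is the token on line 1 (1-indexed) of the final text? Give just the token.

Hunk 1: at line 2 remove [osm,srysa,phqhu] add [pvzep,qkv] -> 6 lines: aoy ivp pvzep qkv axme jhnbh
Hunk 2: at line 1 remove [ivp,pvzep,qkv] add [hmula,ldkd,yoir] -> 6 lines: aoy hmula ldkd yoir axme jhnbh
Hunk 3: at line 1 remove [ldkd,yoir] add [fvlcj,qag,msaqo] -> 7 lines: aoy hmula fvlcj qag msaqo axme jhnbh
Hunk 4: at line 1 remove [hmula,fvlcj,qag] add [jgpih] -> 5 lines: aoy jgpih msaqo axme jhnbh
Final line 1: aoy

Answer: aoy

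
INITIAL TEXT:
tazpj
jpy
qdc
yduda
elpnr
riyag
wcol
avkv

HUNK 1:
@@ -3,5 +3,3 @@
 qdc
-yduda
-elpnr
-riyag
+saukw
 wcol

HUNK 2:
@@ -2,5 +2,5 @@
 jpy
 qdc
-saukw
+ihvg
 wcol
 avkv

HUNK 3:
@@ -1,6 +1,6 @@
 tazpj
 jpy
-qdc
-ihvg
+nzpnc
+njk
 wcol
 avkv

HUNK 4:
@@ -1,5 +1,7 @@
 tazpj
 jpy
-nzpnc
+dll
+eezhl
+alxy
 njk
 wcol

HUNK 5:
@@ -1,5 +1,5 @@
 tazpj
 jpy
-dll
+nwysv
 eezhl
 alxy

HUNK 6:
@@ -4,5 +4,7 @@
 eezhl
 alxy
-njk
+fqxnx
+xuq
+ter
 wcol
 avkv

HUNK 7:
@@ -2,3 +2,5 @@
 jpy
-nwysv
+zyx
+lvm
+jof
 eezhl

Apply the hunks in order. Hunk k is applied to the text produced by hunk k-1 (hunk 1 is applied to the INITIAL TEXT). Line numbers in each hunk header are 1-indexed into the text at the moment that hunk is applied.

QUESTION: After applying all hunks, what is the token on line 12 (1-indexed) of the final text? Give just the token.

Answer: avkv

Derivation:
Hunk 1: at line 3 remove [yduda,elpnr,riyag] add [saukw] -> 6 lines: tazpj jpy qdc saukw wcol avkv
Hunk 2: at line 2 remove [saukw] add [ihvg] -> 6 lines: tazpj jpy qdc ihvg wcol avkv
Hunk 3: at line 1 remove [qdc,ihvg] add [nzpnc,njk] -> 6 lines: tazpj jpy nzpnc njk wcol avkv
Hunk 4: at line 1 remove [nzpnc] add [dll,eezhl,alxy] -> 8 lines: tazpj jpy dll eezhl alxy njk wcol avkv
Hunk 5: at line 1 remove [dll] add [nwysv] -> 8 lines: tazpj jpy nwysv eezhl alxy njk wcol avkv
Hunk 6: at line 4 remove [njk] add [fqxnx,xuq,ter] -> 10 lines: tazpj jpy nwysv eezhl alxy fqxnx xuq ter wcol avkv
Hunk 7: at line 2 remove [nwysv] add [zyx,lvm,jof] -> 12 lines: tazpj jpy zyx lvm jof eezhl alxy fqxnx xuq ter wcol avkv
Final line 12: avkv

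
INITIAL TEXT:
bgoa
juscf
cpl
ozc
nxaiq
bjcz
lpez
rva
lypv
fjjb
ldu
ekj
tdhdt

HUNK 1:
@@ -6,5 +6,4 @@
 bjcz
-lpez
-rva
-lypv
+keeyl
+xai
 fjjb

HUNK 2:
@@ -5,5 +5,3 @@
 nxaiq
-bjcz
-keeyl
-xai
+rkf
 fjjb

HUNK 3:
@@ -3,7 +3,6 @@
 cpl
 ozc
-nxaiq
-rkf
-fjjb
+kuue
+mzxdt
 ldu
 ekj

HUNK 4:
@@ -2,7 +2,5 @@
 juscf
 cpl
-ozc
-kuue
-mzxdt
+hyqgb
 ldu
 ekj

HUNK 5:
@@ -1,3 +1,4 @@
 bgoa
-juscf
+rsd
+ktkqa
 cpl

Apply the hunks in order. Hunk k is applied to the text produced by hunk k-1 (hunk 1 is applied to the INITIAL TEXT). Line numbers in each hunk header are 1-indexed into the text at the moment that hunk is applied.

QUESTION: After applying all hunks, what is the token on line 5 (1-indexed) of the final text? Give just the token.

Hunk 1: at line 6 remove [lpez,rva,lypv] add [keeyl,xai] -> 12 lines: bgoa juscf cpl ozc nxaiq bjcz keeyl xai fjjb ldu ekj tdhdt
Hunk 2: at line 5 remove [bjcz,keeyl,xai] add [rkf] -> 10 lines: bgoa juscf cpl ozc nxaiq rkf fjjb ldu ekj tdhdt
Hunk 3: at line 3 remove [nxaiq,rkf,fjjb] add [kuue,mzxdt] -> 9 lines: bgoa juscf cpl ozc kuue mzxdt ldu ekj tdhdt
Hunk 4: at line 2 remove [ozc,kuue,mzxdt] add [hyqgb] -> 7 lines: bgoa juscf cpl hyqgb ldu ekj tdhdt
Hunk 5: at line 1 remove [juscf] add [rsd,ktkqa] -> 8 lines: bgoa rsd ktkqa cpl hyqgb ldu ekj tdhdt
Final line 5: hyqgb

Answer: hyqgb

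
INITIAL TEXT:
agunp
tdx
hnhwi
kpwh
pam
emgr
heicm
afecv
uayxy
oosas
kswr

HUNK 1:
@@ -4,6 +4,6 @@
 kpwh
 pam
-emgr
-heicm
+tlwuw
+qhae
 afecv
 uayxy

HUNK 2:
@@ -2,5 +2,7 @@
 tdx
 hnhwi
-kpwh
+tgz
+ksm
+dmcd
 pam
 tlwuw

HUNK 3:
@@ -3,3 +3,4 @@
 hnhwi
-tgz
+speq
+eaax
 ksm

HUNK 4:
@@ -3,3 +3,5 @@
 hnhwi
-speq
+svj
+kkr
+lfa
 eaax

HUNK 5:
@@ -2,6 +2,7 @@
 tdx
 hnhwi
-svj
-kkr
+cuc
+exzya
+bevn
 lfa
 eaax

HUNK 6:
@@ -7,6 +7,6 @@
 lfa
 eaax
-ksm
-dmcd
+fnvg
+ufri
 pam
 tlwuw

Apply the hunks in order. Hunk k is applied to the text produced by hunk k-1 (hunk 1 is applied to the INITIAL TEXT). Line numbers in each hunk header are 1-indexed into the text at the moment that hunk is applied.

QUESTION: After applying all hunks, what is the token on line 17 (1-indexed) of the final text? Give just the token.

Answer: kswr

Derivation:
Hunk 1: at line 4 remove [emgr,heicm] add [tlwuw,qhae] -> 11 lines: agunp tdx hnhwi kpwh pam tlwuw qhae afecv uayxy oosas kswr
Hunk 2: at line 2 remove [kpwh] add [tgz,ksm,dmcd] -> 13 lines: agunp tdx hnhwi tgz ksm dmcd pam tlwuw qhae afecv uayxy oosas kswr
Hunk 3: at line 3 remove [tgz] add [speq,eaax] -> 14 lines: agunp tdx hnhwi speq eaax ksm dmcd pam tlwuw qhae afecv uayxy oosas kswr
Hunk 4: at line 3 remove [speq] add [svj,kkr,lfa] -> 16 lines: agunp tdx hnhwi svj kkr lfa eaax ksm dmcd pam tlwuw qhae afecv uayxy oosas kswr
Hunk 5: at line 2 remove [svj,kkr] add [cuc,exzya,bevn] -> 17 lines: agunp tdx hnhwi cuc exzya bevn lfa eaax ksm dmcd pam tlwuw qhae afecv uayxy oosas kswr
Hunk 6: at line 7 remove [ksm,dmcd] add [fnvg,ufri] -> 17 lines: agunp tdx hnhwi cuc exzya bevn lfa eaax fnvg ufri pam tlwuw qhae afecv uayxy oosas kswr
Final line 17: kswr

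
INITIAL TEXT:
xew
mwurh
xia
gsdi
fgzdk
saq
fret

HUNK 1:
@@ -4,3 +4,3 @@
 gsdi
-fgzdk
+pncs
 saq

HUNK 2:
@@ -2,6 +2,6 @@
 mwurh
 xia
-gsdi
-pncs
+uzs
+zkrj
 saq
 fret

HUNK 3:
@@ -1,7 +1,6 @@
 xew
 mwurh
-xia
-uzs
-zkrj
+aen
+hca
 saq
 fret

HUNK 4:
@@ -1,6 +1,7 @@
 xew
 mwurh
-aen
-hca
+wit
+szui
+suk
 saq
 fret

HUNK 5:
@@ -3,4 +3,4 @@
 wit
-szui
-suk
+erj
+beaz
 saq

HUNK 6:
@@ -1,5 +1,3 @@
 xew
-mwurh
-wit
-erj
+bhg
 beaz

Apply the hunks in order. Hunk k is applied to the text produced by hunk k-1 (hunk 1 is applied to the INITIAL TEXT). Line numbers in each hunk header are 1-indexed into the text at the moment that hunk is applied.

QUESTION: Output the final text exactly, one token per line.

Answer: xew
bhg
beaz
saq
fret

Derivation:
Hunk 1: at line 4 remove [fgzdk] add [pncs] -> 7 lines: xew mwurh xia gsdi pncs saq fret
Hunk 2: at line 2 remove [gsdi,pncs] add [uzs,zkrj] -> 7 lines: xew mwurh xia uzs zkrj saq fret
Hunk 3: at line 1 remove [xia,uzs,zkrj] add [aen,hca] -> 6 lines: xew mwurh aen hca saq fret
Hunk 4: at line 1 remove [aen,hca] add [wit,szui,suk] -> 7 lines: xew mwurh wit szui suk saq fret
Hunk 5: at line 3 remove [szui,suk] add [erj,beaz] -> 7 lines: xew mwurh wit erj beaz saq fret
Hunk 6: at line 1 remove [mwurh,wit,erj] add [bhg] -> 5 lines: xew bhg beaz saq fret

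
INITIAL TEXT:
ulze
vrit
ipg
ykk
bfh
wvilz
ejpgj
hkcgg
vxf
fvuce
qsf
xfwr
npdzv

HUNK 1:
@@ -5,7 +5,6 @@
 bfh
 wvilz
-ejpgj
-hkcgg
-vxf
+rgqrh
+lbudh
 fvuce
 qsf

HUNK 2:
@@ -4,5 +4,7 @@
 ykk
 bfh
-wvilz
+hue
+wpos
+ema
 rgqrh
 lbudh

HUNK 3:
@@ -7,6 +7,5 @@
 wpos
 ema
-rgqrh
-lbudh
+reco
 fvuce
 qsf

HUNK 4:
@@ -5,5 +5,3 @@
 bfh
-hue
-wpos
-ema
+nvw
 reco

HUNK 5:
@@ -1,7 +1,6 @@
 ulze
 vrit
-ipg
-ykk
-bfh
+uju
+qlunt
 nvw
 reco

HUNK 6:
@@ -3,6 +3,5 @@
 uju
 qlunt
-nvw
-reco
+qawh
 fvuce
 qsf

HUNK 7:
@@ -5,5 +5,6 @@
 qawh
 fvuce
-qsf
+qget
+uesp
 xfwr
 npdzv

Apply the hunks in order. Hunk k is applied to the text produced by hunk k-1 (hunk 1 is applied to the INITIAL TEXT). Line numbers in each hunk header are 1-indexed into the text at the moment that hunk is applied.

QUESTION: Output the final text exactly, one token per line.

Answer: ulze
vrit
uju
qlunt
qawh
fvuce
qget
uesp
xfwr
npdzv

Derivation:
Hunk 1: at line 5 remove [ejpgj,hkcgg,vxf] add [rgqrh,lbudh] -> 12 lines: ulze vrit ipg ykk bfh wvilz rgqrh lbudh fvuce qsf xfwr npdzv
Hunk 2: at line 4 remove [wvilz] add [hue,wpos,ema] -> 14 lines: ulze vrit ipg ykk bfh hue wpos ema rgqrh lbudh fvuce qsf xfwr npdzv
Hunk 3: at line 7 remove [rgqrh,lbudh] add [reco] -> 13 lines: ulze vrit ipg ykk bfh hue wpos ema reco fvuce qsf xfwr npdzv
Hunk 4: at line 5 remove [hue,wpos,ema] add [nvw] -> 11 lines: ulze vrit ipg ykk bfh nvw reco fvuce qsf xfwr npdzv
Hunk 5: at line 1 remove [ipg,ykk,bfh] add [uju,qlunt] -> 10 lines: ulze vrit uju qlunt nvw reco fvuce qsf xfwr npdzv
Hunk 6: at line 3 remove [nvw,reco] add [qawh] -> 9 lines: ulze vrit uju qlunt qawh fvuce qsf xfwr npdzv
Hunk 7: at line 5 remove [qsf] add [qget,uesp] -> 10 lines: ulze vrit uju qlunt qawh fvuce qget uesp xfwr npdzv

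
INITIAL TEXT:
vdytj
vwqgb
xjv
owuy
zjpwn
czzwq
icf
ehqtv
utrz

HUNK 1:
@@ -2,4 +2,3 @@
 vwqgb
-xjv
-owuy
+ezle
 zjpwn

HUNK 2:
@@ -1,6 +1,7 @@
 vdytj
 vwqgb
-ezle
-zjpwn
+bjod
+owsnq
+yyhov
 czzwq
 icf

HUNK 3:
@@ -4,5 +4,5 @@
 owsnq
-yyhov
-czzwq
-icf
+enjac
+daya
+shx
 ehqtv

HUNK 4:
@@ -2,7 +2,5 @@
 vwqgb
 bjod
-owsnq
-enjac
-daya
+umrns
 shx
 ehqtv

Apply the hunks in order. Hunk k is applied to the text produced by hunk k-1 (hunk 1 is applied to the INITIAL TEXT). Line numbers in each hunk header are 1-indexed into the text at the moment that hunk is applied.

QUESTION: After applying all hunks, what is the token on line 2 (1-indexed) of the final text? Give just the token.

Hunk 1: at line 2 remove [xjv,owuy] add [ezle] -> 8 lines: vdytj vwqgb ezle zjpwn czzwq icf ehqtv utrz
Hunk 2: at line 1 remove [ezle,zjpwn] add [bjod,owsnq,yyhov] -> 9 lines: vdytj vwqgb bjod owsnq yyhov czzwq icf ehqtv utrz
Hunk 3: at line 4 remove [yyhov,czzwq,icf] add [enjac,daya,shx] -> 9 lines: vdytj vwqgb bjod owsnq enjac daya shx ehqtv utrz
Hunk 4: at line 2 remove [owsnq,enjac,daya] add [umrns] -> 7 lines: vdytj vwqgb bjod umrns shx ehqtv utrz
Final line 2: vwqgb

Answer: vwqgb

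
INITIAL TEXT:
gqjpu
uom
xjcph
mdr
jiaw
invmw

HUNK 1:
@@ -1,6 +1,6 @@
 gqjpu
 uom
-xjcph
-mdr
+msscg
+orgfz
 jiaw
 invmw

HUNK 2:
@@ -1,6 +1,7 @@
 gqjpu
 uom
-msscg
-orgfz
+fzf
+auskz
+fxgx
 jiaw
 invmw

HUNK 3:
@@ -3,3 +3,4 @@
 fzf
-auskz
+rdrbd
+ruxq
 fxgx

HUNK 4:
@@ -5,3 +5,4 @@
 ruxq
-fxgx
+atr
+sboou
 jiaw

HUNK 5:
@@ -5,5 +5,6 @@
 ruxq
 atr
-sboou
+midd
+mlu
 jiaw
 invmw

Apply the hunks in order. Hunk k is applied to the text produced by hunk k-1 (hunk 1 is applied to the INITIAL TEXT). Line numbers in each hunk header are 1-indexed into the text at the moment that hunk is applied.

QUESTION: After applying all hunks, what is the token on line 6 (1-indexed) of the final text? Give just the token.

Answer: atr

Derivation:
Hunk 1: at line 1 remove [xjcph,mdr] add [msscg,orgfz] -> 6 lines: gqjpu uom msscg orgfz jiaw invmw
Hunk 2: at line 1 remove [msscg,orgfz] add [fzf,auskz,fxgx] -> 7 lines: gqjpu uom fzf auskz fxgx jiaw invmw
Hunk 3: at line 3 remove [auskz] add [rdrbd,ruxq] -> 8 lines: gqjpu uom fzf rdrbd ruxq fxgx jiaw invmw
Hunk 4: at line 5 remove [fxgx] add [atr,sboou] -> 9 lines: gqjpu uom fzf rdrbd ruxq atr sboou jiaw invmw
Hunk 5: at line 5 remove [sboou] add [midd,mlu] -> 10 lines: gqjpu uom fzf rdrbd ruxq atr midd mlu jiaw invmw
Final line 6: atr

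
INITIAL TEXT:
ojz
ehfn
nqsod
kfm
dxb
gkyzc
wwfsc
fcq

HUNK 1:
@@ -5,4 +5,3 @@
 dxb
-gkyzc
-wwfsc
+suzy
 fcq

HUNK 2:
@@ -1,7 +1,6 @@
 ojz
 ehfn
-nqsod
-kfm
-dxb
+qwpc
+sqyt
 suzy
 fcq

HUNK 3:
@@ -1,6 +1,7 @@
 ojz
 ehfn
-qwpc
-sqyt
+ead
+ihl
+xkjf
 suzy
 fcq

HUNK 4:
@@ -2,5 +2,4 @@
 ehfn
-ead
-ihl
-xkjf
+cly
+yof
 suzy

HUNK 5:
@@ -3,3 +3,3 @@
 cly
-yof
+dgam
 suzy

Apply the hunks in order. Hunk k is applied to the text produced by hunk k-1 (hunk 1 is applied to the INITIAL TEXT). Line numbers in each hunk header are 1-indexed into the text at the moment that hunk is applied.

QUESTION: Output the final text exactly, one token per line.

Hunk 1: at line 5 remove [gkyzc,wwfsc] add [suzy] -> 7 lines: ojz ehfn nqsod kfm dxb suzy fcq
Hunk 2: at line 1 remove [nqsod,kfm,dxb] add [qwpc,sqyt] -> 6 lines: ojz ehfn qwpc sqyt suzy fcq
Hunk 3: at line 1 remove [qwpc,sqyt] add [ead,ihl,xkjf] -> 7 lines: ojz ehfn ead ihl xkjf suzy fcq
Hunk 4: at line 2 remove [ead,ihl,xkjf] add [cly,yof] -> 6 lines: ojz ehfn cly yof suzy fcq
Hunk 5: at line 3 remove [yof] add [dgam] -> 6 lines: ojz ehfn cly dgam suzy fcq

Answer: ojz
ehfn
cly
dgam
suzy
fcq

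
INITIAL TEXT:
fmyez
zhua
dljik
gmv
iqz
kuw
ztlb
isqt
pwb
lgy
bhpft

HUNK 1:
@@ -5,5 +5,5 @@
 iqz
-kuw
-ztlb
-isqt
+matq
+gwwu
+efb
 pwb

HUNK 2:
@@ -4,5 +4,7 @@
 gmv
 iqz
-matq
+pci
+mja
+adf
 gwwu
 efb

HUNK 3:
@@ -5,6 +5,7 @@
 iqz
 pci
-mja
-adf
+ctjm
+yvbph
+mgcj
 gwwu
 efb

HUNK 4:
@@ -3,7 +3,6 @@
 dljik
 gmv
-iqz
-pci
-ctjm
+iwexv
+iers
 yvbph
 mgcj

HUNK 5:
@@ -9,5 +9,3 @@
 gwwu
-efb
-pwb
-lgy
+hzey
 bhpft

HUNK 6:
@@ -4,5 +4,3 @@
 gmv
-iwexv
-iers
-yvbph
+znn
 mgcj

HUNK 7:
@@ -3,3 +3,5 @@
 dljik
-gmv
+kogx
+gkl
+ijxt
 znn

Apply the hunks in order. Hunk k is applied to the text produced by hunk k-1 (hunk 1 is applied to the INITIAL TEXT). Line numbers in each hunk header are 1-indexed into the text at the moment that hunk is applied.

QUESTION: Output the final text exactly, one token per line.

Hunk 1: at line 5 remove [kuw,ztlb,isqt] add [matq,gwwu,efb] -> 11 lines: fmyez zhua dljik gmv iqz matq gwwu efb pwb lgy bhpft
Hunk 2: at line 4 remove [matq] add [pci,mja,adf] -> 13 lines: fmyez zhua dljik gmv iqz pci mja adf gwwu efb pwb lgy bhpft
Hunk 3: at line 5 remove [mja,adf] add [ctjm,yvbph,mgcj] -> 14 lines: fmyez zhua dljik gmv iqz pci ctjm yvbph mgcj gwwu efb pwb lgy bhpft
Hunk 4: at line 3 remove [iqz,pci,ctjm] add [iwexv,iers] -> 13 lines: fmyez zhua dljik gmv iwexv iers yvbph mgcj gwwu efb pwb lgy bhpft
Hunk 5: at line 9 remove [efb,pwb,lgy] add [hzey] -> 11 lines: fmyez zhua dljik gmv iwexv iers yvbph mgcj gwwu hzey bhpft
Hunk 6: at line 4 remove [iwexv,iers,yvbph] add [znn] -> 9 lines: fmyez zhua dljik gmv znn mgcj gwwu hzey bhpft
Hunk 7: at line 3 remove [gmv] add [kogx,gkl,ijxt] -> 11 lines: fmyez zhua dljik kogx gkl ijxt znn mgcj gwwu hzey bhpft

Answer: fmyez
zhua
dljik
kogx
gkl
ijxt
znn
mgcj
gwwu
hzey
bhpft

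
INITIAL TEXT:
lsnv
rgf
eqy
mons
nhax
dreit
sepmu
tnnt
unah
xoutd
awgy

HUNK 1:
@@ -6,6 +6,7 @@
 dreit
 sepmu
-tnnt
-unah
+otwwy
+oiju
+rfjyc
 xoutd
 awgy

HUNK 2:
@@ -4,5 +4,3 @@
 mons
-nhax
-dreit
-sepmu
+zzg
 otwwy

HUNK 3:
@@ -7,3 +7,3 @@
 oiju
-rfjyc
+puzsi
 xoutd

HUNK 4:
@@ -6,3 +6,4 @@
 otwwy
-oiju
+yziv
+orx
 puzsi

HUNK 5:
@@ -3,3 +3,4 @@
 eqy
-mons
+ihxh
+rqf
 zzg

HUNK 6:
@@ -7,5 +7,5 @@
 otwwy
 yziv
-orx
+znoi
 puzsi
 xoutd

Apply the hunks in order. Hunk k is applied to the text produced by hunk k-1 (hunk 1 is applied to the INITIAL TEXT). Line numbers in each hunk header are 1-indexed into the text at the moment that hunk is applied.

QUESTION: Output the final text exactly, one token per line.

Answer: lsnv
rgf
eqy
ihxh
rqf
zzg
otwwy
yziv
znoi
puzsi
xoutd
awgy

Derivation:
Hunk 1: at line 6 remove [tnnt,unah] add [otwwy,oiju,rfjyc] -> 12 lines: lsnv rgf eqy mons nhax dreit sepmu otwwy oiju rfjyc xoutd awgy
Hunk 2: at line 4 remove [nhax,dreit,sepmu] add [zzg] -> 10 lines: lsnv rgf eqy mons zzg otwwy oiju rfjyc xoutd awgy
Hunk 3: at line 7 remove [rfjyc] add [puzsi] -> 10 lines: lsnv rgf eqy mons zzg otwwy oiju puzsi xoutd awgy
Hunk 4: at line 6 remove [oiju] add [yziv,orx] -> 11 lines: lsnv rgf eqy mons zzg otwwy yziv orx puzsi xoutd awgy
Hunk 5: at line 3 remove [mons] add [ihxh,rqf] -> 12 lines: lsnv rgf eqy ihxh rqf zzg otwwy yziv orx puzsi xoutd awgy
Hunk 6: at line 7 remove [orx] add [znoi] -> 12 lines: lsnv rgf eqy ihxh rqf zzg otwwy yziv znoi puzsi xoutd awgy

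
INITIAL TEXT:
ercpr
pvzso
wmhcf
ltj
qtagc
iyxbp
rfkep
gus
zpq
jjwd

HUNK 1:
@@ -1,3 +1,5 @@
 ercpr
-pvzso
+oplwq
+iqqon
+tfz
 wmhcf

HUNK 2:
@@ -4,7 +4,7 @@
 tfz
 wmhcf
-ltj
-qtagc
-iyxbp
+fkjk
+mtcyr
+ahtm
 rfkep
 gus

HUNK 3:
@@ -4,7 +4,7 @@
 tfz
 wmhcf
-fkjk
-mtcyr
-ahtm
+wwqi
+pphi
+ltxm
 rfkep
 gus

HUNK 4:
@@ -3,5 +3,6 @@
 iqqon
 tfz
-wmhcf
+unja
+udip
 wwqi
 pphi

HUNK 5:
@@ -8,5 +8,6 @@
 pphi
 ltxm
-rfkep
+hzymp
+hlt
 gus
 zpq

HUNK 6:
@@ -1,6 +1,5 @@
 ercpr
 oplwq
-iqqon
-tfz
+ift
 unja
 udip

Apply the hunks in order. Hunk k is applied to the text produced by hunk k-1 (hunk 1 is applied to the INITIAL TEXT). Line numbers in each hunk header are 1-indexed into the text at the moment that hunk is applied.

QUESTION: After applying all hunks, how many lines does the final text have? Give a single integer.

Answer: 13

Derivation:
Hunk 1: at line 1 remove [pvzso] add [oplwq,iqqon,tfz] -> 12 lines: ercpr oplwq iqqon tfz wmhcf ltj qtagc iyxbp rfkep gus zpq jjwd
Hunk 2: at line 4 remove [ltj,qtagc,iyxbp] add [fkjk,mtcyr,ahtm] -> 12 lines: ercpr oplwq iqqon tfz wmhcf fkjk mtcyr ahtm rfkep gus zpq jjwd
Hunk 3: at line 4 remove [fkjk,mtcyr,ahtm] add [wwqi,pphi,ltxm] -> 12 lines: ercpr oplwq iqqon tfz wmhcf wwqi pphi ltxm rfkep gus zpq jjwd
Hunk 4: at line 3 remove [wmhcf] add [unja,udip] -> 13 lines: ercpr oplwq iqqon tfz unja udip wwqi pphi ltxm rfkep gus zpq jjwd
Hunk 5: at line 8 remove [rfkep] add [hzymp,hlt] -> 14 lines: ercpr oplwq iqqon tfz unja udip wwqi pphi ltxm hzymp hlt gus zpq jjwd
Hunk 6: at line 1 remove [iqqon,tfz] add [ift] -> 13 lines: ercpr oplwq ift unja udip wwqi pphi ltxm hzymp hlt gus zpq jjwd
Final line count: 13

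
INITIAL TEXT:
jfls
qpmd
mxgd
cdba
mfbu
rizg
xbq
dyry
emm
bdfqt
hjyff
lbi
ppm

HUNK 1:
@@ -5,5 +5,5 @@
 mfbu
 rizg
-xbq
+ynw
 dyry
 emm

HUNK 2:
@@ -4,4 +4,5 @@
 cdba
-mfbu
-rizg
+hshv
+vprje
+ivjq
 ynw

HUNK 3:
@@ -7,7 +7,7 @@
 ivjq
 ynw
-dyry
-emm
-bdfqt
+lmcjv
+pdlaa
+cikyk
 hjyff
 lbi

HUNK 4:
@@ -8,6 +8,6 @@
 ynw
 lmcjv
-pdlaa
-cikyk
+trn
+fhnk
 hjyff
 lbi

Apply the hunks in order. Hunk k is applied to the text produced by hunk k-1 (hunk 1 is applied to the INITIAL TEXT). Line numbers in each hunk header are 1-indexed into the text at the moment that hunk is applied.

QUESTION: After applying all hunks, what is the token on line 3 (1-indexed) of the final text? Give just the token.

Hunk 1: at line 5 remove [xbq] add [ynw] -> 13 lines: jfls qpmd mxgd cdba mfbu rizg ynw dyry emm bdfqt hjyff lbi ppm
Hunk 2: at line 4 remove [mfbu,rizg] add [hshv,vprje,ivjq] -> 14 lines: jfls qpmd mxgd cdba hshv vprje ivjq ynw dyry emm bdfqt hjyff lbi ppm
Hunk 3: at line 7 remove [dyry,emm,bdfqt] add [lmcjv,pdlaa,cikyk] -> 14 lines: jfls qpmd mxgd cdba hshv vprje ivjq ynw lmcjv pdlaa cikyk hjyff lbi ppm
Hunk 4: at line 8 remove [pdlaa,cikyk] add [trn,fhnk] -> 14 lines: jfls qpmd mxgd cdba hshv vprje ivjq ynw lmcjv trn fhnk hjyff lbi ppm
Final line 3: mxgd

Answer: mxgd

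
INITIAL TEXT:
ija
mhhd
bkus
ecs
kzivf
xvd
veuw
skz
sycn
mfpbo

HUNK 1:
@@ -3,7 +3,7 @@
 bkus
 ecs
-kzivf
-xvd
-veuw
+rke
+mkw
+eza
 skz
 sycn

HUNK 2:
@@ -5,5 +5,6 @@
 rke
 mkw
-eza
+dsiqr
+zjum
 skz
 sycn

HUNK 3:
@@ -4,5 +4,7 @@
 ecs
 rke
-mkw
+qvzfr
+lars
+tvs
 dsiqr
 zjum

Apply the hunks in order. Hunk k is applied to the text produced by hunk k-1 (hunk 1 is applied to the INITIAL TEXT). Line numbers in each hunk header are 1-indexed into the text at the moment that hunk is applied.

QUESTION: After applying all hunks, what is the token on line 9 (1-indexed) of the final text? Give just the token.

Answer: dsiqr

Derivation:
Hunk 1: at line 3 remove [kzivf,xvd,veuw] add [rke,mkw,eza] -> 10 lines: ija mhhd bkus ecs rke mkw eza skz sycn mfpbo
Hunk 2: at line 5 remove [eza] add [dsiqr,zjum] -> 11 lines: ija mhhd bkus ecs rke mkw dsiqr zjum skz sycn mfpbo
Hunk 3: at line 4 remove [mkw] add [qvzfr,lars,tvs] -> 13 lines: ija mhhd bkus ecs rke qvzfr lars tvs dsiqr zjum skz sycn mfpbo
Final line 9: dsiqr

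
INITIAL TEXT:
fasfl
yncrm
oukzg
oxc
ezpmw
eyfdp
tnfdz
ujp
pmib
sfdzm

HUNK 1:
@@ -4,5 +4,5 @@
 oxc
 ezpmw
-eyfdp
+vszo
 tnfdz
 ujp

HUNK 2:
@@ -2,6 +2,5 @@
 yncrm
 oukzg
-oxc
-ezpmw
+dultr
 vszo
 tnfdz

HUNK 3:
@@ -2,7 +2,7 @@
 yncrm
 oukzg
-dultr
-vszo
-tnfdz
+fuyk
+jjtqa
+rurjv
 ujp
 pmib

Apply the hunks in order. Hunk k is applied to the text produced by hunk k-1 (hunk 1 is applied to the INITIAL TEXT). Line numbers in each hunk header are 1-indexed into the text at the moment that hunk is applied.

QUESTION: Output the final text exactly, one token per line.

Answer: fasfl
yncrm
oukzg
fuyk
jjtqa
rurjv
ujp
pmib
sfdzm

Derivation:
Hunk 1: at line 4 remove [eyfdp] add [vszo] -> 10 lines: fasfl yncrm oukzg oxc ezpmw vszo tnfdz ujp pmib sfdzm
Hunk 2: at line 2 remove [oxc,ezpmw] add [dultr] -> 9 lines: fasfl yncrm oukzg dultr vszo tnfdz ujp pmib sfdzm
Hunk 3: at line 2 remove [dultr,vszo,tnfdz] add [fuyk,jjtqa,rurjv] -> 9 lines: fasfl yncrm oukzg fuyk jjtqa rurjv ujp pmib sfdzm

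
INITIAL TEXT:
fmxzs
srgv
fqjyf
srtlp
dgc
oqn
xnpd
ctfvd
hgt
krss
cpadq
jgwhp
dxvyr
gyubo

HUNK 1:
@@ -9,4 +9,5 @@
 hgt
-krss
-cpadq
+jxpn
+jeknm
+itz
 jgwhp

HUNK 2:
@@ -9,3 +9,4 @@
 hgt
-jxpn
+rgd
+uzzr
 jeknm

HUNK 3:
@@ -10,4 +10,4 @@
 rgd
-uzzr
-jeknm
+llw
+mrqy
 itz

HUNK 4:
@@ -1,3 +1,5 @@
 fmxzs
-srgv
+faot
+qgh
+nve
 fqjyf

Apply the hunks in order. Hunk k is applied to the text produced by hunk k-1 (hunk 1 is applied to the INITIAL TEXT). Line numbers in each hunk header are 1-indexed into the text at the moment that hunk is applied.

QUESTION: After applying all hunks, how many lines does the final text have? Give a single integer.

Hunk 1: at line 9 remove [krss,cpadq] add [jxpn,jeknm,itz] -> 15 lines: fmxzs srgv fqjyf srtlp dgc oqn xnpd ctfvd hgt jxpn jeknm itz jgwhp dxvyr gyubo
Hunk 2: at line 9 remove [jxpn] add [rgd,uzzr] -> 16 lines: fmxzs srgv fqjyf srtlp dgc oqn xnpd ctfvd hgt rgd uzzr jeknm itz jgwhp dxvyr gyubo
Hunk 3: at line 10 remove [uzzr,jeknm] add [llw,mrqy] -> 16 lines: fmxzs srgv fqjyf srtlp dgc oqn xnpd ctfvd hgt rgd llw mrqy itz jgwhp dxvyr gyubo
Hunk 4: at line 1 remove [srgv] add [faot,qgh,nve] -> 18 lines: fmxzs faot qgh nve fqjyf srtlp dgc oqn xnpd ctfvd hgt rgd llw mrqy itz jgwhp dxvyr gyubo
Final line count: 18

Answer: 18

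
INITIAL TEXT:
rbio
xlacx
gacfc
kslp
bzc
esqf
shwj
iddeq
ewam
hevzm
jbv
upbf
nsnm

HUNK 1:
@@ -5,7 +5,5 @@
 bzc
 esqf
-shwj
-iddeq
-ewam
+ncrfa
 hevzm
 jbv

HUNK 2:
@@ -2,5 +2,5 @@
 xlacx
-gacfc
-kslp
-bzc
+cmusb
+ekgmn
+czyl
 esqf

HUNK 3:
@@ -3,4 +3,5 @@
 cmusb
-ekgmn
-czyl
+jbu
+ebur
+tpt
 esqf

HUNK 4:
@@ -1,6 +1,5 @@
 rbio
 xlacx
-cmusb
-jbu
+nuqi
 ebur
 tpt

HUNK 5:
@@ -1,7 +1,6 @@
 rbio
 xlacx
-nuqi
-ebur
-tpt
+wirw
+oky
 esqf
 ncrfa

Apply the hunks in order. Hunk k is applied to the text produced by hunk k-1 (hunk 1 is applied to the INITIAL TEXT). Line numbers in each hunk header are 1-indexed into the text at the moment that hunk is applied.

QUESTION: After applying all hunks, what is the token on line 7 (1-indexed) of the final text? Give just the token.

Answer: hevzm

Derivation:
Hunk 1: at line 5 remove [shwj,iddeq,ewam] add [ncrfa] -> 11 lines: rbio xlacx gacfc kslp bzc esqf ncrfa hevzm jbv upbf nsnm
Hunk 2: at line 2 remove [gacfc,kslp,bzc] add [cmusb,ekgmn,czyl] -> 11 lines: rbio xlacx cmusb ekgmn czyl esqf ncrfa hevzm jbv upbf nsnm
Hunk 3: at line 3 remove [ekgmn,czyl] add [jbu,ebur,tpt] -> 12 lines: rbio xlacx cmusb jbu ebur tpt esqf ncrfa hevzm jbv upbf nsnm
Hunk 4: at line 1 remove [cmusb,jbu] add [nuqi] -> 11 lines: rbio xlacx nuqi ebur tpt esqf ncrfa hevzm jbv upbf nsnm
Hunk 5: at line 1 remove [nuqi,ebur,tpt] add [wirw,oky] -> 10 lines: rbio xlacx wirw oky esqf ncrfa hevzm jbv upbf nsnm
Final line 7: hevzm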